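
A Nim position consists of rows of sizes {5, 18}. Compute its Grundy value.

23

Compute the nim-sum pairwise:
5 XOR 18 = 23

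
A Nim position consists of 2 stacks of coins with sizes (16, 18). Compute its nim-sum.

Nim-sum: 16 ^ 18 = 2.

2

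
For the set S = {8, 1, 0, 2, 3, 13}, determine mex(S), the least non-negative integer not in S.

4

The values 0, 1, 2, 3 are all present; 4 is the first non-negative integer missing from the set.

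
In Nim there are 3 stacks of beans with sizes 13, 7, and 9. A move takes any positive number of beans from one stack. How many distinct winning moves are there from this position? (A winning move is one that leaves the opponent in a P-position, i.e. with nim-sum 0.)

1

Nim-sum: 13 XOR 7 XOR 9 = 3.
The overall nim-sum is X = 3. A stack of size p has a winning move iff p XOR X < p (reduce it to p XOR X).
  13: 13 XOR 3 = 14 ≥ 13 — no move.
  7: 7 XOR 3 = 4 < 7 — winning move (to 4).
  9: 9 XOR 3 = 10 ≥ 9 — no move.
That gives 1 winning move.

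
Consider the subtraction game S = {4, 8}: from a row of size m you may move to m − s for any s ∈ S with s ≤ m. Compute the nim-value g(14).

0

Build the Grundy sequence with g(k) = mex{g(k−s) : s ∈ {4, 8}, s ≤ k}:
k:     0  1  2  3  4  5  6  7  8  9 10 11 12 13 14
g(k):  0  0  0  0  1  1  1  1  2  2  2  2  0  0  0
So g(14) = 0.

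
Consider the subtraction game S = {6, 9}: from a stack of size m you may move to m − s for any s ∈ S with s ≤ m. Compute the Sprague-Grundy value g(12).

2

Compute g(0), g(1), … for moves {6, 9}:
k:     0  1  2  3  4  5  6  7  8  9 10 11 12
g(k):  0  0  0  0  0  0  1  1  1  1  1  1  2
So g(12) = 2.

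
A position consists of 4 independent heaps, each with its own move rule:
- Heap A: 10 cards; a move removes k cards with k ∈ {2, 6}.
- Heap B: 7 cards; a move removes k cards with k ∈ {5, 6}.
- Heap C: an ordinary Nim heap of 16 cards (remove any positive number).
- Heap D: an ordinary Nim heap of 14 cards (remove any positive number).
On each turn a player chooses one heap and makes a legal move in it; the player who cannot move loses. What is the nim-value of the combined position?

30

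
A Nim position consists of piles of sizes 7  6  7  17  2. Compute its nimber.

Nim-sum: 7 ^ 6 ^ 7 ^ 17 ^ 2 = 21.

21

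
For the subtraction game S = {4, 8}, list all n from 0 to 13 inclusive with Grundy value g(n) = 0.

0, 1, 2, 3, 12, 13

Grundy values for subtraction set {4, 8}:
g(0) = mex{} = 0
g(1) = mex{} = 0
g(2) = mex{} = 0
g(3) = mex{} = 0
g(4) = mex{0} = 1
g(5) = mex{0} = 1
g(6) = mex{0} = 1
g(7) = mex{0} = 1
g(8) = mex{0,1} = 2
g(9) = mex{0,1} = 2
g(10) = mex{0,1} = 2
g(11) = mex{0,1} = 2
g(12) = mex{1,2} = 0
g(13) = mex{1,2} = 0
The P-positions (g = 0) in 0..13 are 0, 1, 2, 3, 12, 13.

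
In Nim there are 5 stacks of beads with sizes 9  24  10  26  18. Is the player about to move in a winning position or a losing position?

Winning position

Compute the nim-sum pairwise:
9 ^ 24 = 17
17 ^ 10 = 27
27 ^ 26 = 1
1 ^ 18 = 19
The nim-sum is 19 ≠ 0, so this is an N-position: the player to move can win.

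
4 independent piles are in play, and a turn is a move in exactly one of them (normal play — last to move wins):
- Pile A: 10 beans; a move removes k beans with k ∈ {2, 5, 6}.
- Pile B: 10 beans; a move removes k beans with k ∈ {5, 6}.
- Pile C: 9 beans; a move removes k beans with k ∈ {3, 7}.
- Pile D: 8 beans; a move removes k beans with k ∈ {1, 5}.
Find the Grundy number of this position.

For pile A, compute g(0), g(1), … with moves {2, 5, 6}:
g(0) = mex{} = 0
g(1) = mex{} = 0
g(2) = mex{0} = 1
g(3) = mex{0} = 1
g(4) = mex{1} = 0
g(5) = mex{0,1} = 2
g(6) = mex{0} = 1
g(7) = mex{0,1,2} = 3
g(8) = mex{1} = 0
g(9) = mex{0,1,3} = 2
g(10) = mex{0,2} = 1
So g(10) = 1.
For pile B, compute g(0), g(1), … with moves {5, 6}:
k:     0  1  2  3  4  5  6  7  8  9 10
g(k):  0  0  0  0  0  1  1  1  1  1  2
So g(10) = 2.
Grundy values for pile C (subtraction set {3, 7}):
k:     0  1  2  3  4  5  6  7  8  9
g(k):  0  0  0  1  1  1  0  2  2  1
So g(9) = 1.
Grundy values for pile D (subtraction set {1, 5}):
g(0) = mex{} = 0
g(1) = mex{0} = 1
g(2) = mex{1} = 0
g(3) = mex{0} = 1
g(4) = mex{1} = 0
g(5) = mex{0} = 1
g(6) = mex{1} = 0
g(7) = mex{0} = 1
g(8) = mex{1} = 0
So g(8) = 0.
The value of a disjunctive sum is the nim-sum of the parts.
Combined value = 1 XOR 2 XOR 1 XOR 0 = 2.

2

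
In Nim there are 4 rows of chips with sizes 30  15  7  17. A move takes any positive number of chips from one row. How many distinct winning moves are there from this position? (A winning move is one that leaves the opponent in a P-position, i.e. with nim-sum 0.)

3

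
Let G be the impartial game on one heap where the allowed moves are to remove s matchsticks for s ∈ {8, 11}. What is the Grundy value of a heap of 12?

1

Build the Grundy sequence with g(k) = mex{g(k−s) : s ∈ {8, 11}, s ≤ k}:
g(0) = mex{} = 0
g(1) = mex{} = 0
g(2) = mex{} = 0
g(3) = mex{} = 0
g(4) = mex{} = 0
g(5) = mex{} = 0
g(6) = mex{} = 0
g(7) = mex{} = 0
g(8) = mex{0} = 1
g(9) = mex{0} = 1
g(10) = mex{0} = 1
g(11) = mex{0} = 1
g(12) = mex{0} = 1
So g(12) = 1.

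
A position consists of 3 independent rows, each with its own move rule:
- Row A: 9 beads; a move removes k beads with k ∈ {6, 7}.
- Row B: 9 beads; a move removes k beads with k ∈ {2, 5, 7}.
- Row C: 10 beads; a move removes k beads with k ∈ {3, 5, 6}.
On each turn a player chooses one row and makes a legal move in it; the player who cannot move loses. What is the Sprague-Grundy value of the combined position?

3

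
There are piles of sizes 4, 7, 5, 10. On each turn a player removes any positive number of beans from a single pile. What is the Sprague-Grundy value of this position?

12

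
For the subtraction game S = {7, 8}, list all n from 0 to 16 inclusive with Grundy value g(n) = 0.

0, 1, 2, 3, 4, 5, 6, 15, 16

Grundy values for subtraction set {7, 8}:
k:     0  1  2  3  4  5  6  7  8  9 10 11 12 13 14 15 16
g(k):  0  0  0  0  0  0  0  1  1  1  1  1  1  1  2  0  0
The P-positions (g = 0) in 0..16 are 0, 1, 2, 3, 4, 5, 6, 15, 16.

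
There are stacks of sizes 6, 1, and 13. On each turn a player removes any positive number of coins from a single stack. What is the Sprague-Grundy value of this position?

Compute the nim-sum pairwise:
6 ^ 1 = 7
7 ^ 13 = 10

10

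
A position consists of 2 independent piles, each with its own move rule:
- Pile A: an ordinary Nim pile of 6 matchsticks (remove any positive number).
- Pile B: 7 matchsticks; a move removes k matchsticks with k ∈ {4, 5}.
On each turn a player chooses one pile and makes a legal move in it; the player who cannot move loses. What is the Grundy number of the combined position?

Pile A is a plain Nim pile of size 6, so its Grundy value is 6.
Grundy values for pile B (subtraction set {4, 5}):
k:     0  1  2  3  4  5  6  7
g(k):  0  0  0  0  1  1  1  1
So g(7) = 1.
The value of a disjunctive sum is the nim-sum of the parts.
Combined value = 6 ⊕ 1 = 7.

7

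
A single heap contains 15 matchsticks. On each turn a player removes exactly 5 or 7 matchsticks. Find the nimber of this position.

0

Build the Grundy sequence with g(k) = mex{g(k−s) : s ∈ {5, 7}, s ≤ k}:
k:     0  1  2  3  4  5  6  7  8  9 10 11 12 13 14 15
g(k):  0  0  0  0  0  1  1  1  1  1  2  2  0  0  0  0
So g(15) = 0.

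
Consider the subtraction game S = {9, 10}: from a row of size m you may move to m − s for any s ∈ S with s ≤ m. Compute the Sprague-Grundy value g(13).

1

Compute g(0), g(1), … for moves {9, 10}:
g(0) = mex{} = 0
g(1) = mex{} = 0
g(2) = mex{} = 0
g(3) = mex{} = 0
g(4) = mex{} = 0
g(5) = mex{} = 0
g(6) = mex{} = 0
g(7) = mex{} = 0
g(8) = mex{} = 0
g(9) = mex{0} = 1
g(10) = mex{0} = 1
g(11) = mex{0} = 1
g(12) = mex{0} = 1
g(13) = mex{0} = 1
So g(13) = 1.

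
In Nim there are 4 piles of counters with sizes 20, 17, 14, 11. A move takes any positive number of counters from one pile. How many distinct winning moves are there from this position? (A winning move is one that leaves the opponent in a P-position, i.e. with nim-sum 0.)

0

Compute the nim-sum pairwise:
20 ⊕ 17 = 5
5 ⊕ 14 = 11
11 ⊕ 11 = 0
The nim-sum is already 0, so every move leaves a nonzero nim-sum — there are no winning moves.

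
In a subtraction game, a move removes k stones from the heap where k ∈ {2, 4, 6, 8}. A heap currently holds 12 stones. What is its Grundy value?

Grundy values for subtraction set {2, 4, 6, 8}:
k:     0  1  2  3  4  5  6  7  8  9 10 11 12
g(k):  0  0  1  1  2  2  3  3  4  4  0  0  1
So g(12) = 1.

1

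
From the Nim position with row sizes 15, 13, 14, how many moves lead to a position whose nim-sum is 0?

3

Bitwise XOR of the heap sizes:
  1111  (15)
  1101  (13)
  1110  (14)
  ----
  1100  (12)
The overall nim-sum is X = 12. A row of size p has a winning move iff p XOR X < p (reduce it to p XOR X).
  15: 15 XOR 12 = 3 < 15 — winning move (to 3).
  13: 13 XOR 12 = 1 < 13 — winning move (to 1).
  14: 14 XOR 12 = 2 < 14 — winning move (to 2).
That gives 3 winning moves.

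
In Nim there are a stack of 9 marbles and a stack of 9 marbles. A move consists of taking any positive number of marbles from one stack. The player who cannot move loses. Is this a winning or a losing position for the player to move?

Losing position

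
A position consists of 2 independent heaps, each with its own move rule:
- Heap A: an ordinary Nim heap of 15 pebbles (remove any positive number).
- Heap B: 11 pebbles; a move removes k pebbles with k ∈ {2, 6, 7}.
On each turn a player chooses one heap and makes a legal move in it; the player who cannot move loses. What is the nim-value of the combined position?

14

Heap A is a plain Nim heap of size 15, so its Grundy value is 15.
For heap B, compute g(0), g(1), … with moves {2, 6, 7}:
g(0) = mex{} = 0
g(1) = mex{} = 0
g(2) = mex{0} = 1
g(3) = mex{0} = 1
g(4) = mex{1} = 0
g(5) = mex{1} = 0
g(6) = mex{0} = 1
g(7) = mex{0} = 1
g(8) = mex{0,1} = 2
g(9) = mex{1} = 0
g(10) = mex{0,1,2} = 3
g(11) = mex{0} = 1
So g(11) = 1.
By the Sprague-Grundy theorem, the Grundy value of a sum of independent games is the XOR of the component values.
Combined value = 15 ⊕ 1 = 14.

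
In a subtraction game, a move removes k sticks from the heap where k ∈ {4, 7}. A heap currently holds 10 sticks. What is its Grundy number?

2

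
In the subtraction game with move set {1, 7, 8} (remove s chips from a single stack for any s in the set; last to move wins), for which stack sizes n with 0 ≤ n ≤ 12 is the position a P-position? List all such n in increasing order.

0, 2, 4, 6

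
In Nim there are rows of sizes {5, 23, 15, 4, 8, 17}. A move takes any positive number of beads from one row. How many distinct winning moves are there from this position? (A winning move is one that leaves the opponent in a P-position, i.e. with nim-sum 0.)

Bitwise XOR of the heap sizes:
  00101  (5)
  10111  (23)
  01111  (15)
  00100  (4)
  01000  (8)
  10001  (17)
  -----
  00000  (0)
The nim-sum is already 0, so every move leaves a nonzero nim-sum — there are no winning moves.

0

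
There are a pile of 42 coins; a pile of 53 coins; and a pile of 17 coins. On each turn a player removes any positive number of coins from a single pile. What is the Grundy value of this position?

14

Nim-sum: 42 ^ 53 ^ 17 = 14.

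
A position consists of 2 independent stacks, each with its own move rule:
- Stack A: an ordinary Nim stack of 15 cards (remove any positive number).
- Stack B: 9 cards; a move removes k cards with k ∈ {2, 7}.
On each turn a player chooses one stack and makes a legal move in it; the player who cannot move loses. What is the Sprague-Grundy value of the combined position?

15

Stack A is a plain Nim stack of size 15, so its Grundy value is 15.
Grundy values for stack B (subtraction set {2, 7}):
k:     0  1  2  3  4  5  6  7  8  9
g(k):  0  0  1  1  0  0  1  1  2  0
So g(9) = 0.
By the Sprague-Grundy theorem, the Grundy value of a sum of independent games is the XOR of the component values.
Combined value = 15 XOR 0 = 15.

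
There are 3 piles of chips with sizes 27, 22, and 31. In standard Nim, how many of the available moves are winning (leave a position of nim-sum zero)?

3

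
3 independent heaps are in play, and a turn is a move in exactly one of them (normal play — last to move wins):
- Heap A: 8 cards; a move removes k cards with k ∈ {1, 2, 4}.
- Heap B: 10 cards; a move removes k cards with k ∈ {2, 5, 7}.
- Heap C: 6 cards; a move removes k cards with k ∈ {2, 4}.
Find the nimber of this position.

2

Build the Grundy sequence for heap A with g(k) = mex{g(k−s) : s ∈ {1, 2, 4}, s ≤ k}:
g(0) = mex{} = 0
g(1) = mex{0} = 1
g(2) = mex{0,1} = 2
g(3) = mex{1,2} = 0
g(4) = mex{0,2} = 1
g(5) = mex{0,1} = 2
g(6) = mex{1,2} = 0
g(7) = mex{0,2} = 1
g(8) = mex{0,1} = 2
So g(8) = 2.
Build the Grundy sequence for heap B with g(k) = mex{g(k−s) : s ∈ {2, 5, 7}, s ≤ k}:
g(0) = mex{} = 0
g(1) = mex{} = 0
g(2) = mex{0} = 1
g(3) = mex{0} = 1
g(4) = mex{1} = 0
g(5) = mex{0,1} = 2
g(6) = mex{0} = 1
g(7) = mex{0,1,2} = 3
g(8) = mex{0,1} = 2
g(9) = mex{0,1,3} = 2
g(10) = mex{1,2} = 0
So g(10) = 0.
Build the Grundy sequence for heap C with g(k) = mex{g(k−s) : s ∈ {2, 4}, s ≤ k}:
g(0) = mex{} = 0
g(1) = mex{} = 0
g(2) = mex{0} = 1
g(3) = mex{0} = 1
g(4) = mex{0,1} = 2
g(5) = mex{0,1} = 2
g(6) = mex{1,2} = 0
So g(6) = 0.
By the Sprague-Grundy theorem, the Grundy value of a sum of independent games is the XOR of the component values.
Combined value = 2 ⊕ 0 ⊕ 0 = 2.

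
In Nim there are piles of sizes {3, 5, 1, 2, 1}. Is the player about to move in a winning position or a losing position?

Winning position

Write each in binary and XOR column by column:
  011  (3)
  101  (5)
  001  (1)
  010  (2)
  001  (1)
  ---
  100  (4)
The nim-sum is 4 ≠ 0, so this is an N-position: the player to move can win.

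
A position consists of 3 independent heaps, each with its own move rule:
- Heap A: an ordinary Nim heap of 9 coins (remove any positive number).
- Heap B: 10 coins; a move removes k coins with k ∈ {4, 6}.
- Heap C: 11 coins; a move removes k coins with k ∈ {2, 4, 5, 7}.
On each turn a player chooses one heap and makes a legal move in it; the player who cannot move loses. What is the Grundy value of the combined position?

8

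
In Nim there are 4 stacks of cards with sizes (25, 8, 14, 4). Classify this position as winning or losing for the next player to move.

Winning position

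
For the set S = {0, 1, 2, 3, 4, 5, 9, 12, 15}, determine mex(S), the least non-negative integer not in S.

6

The values 0, 1, 2, 3, 4, 5 are all present; 6 is the first non-negative integer missing from the set.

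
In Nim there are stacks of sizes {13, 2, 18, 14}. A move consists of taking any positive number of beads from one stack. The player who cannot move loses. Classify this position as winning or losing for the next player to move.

Winning position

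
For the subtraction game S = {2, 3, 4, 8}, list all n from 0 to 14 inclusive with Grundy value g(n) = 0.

0, 1, 6, 7, 12, 13

Build the Grundy sequence with g(k) = mex{g(k−s) : s ∈ {2, 3, 4, 8}, s ≤ k}:
k:     0  1  2  3  4  5  6  7  8  9 10 11 12 13 14
g(k):  0  0  1  1  2  2  0  0  1  1  2  2  0  0  1
The P-positions (g = 0) in 0..14 are 0, 1, 6, 7, 12, 13.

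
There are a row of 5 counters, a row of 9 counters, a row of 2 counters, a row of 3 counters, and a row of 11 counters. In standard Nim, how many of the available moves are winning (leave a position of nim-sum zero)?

1

Write each in binary and XOR column by column:
  0101  (5)
  1001  (9)
  0010  (2)
  0011  (3)
  1011  (11)
  ----
  0110  (6)
The overall nim-sum is X = 6. A row of size p has a winning move iff p XOR X < p (reduce it to p XOR X).
  5: 5 XOR 6 = 3 < 5 — winning move (to 3).
  9: 9 XOR 6 = 15 ≥ 9 — no move.
  2: 2 XOR 6 = 4 ≥ 2 — no move.
  3: 3 XOR 6 = 5 ≥ 3 — no move.
  11: 11 XOR 6 = 13 ≥ 11 — no move.
That gives 1 winning move.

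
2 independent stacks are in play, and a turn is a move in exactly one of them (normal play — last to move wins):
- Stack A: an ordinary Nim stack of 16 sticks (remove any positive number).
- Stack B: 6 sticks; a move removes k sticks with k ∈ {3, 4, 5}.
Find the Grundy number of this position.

18

Stack A is a plain Nim stack of size 16, so its Grundy value is 16.
Grundy values for stack B (subtraction set {3, 4, 5}):
g(0) = mex{} = 0
g(1) = mex{} = 0
g(2) = mex{} = 0
g(3) = mex{0} = 1
g(4) = mex{0} = 1
g(5) = mex{0} = 1
g(6) = mex{0,1} = 2
So g(6) = 2.
The value of a disjunctive sum is the nim-sum of the parts.
Combined value = 16 XOR 2 = 18.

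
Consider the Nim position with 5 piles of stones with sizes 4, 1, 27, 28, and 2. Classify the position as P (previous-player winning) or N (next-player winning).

Compute the nim-sum pairwise:
4 XOR 1 = 5
5 XOR 27 = 30
30 XOR 28 = 2
2 XOR 2 = 0
The nim-sum is 0, so this is a P-position: the player to move is in a losing position under optimal play.

P-position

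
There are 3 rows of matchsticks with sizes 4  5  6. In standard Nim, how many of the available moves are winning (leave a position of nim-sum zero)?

3

Nim-sum: 4 XOR 5 XOR 6 = 7.
The overall nim-sum is X = 7. A row of size p has a winning move iff p XOR X < p (reduce it to p XOR X).
  4: 4 XOR 7 = 3 < 4 — winning move (to 3).
  5: 5 XOR 7 = 2 < 5 — winning move (to 2).
  6: 6 XOR 7 = 1 < 6 — winning move (to 1).
That gives 3 winning moves.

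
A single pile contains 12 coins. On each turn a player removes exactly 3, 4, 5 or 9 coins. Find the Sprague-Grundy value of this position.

Grundy values for subtraction set {3, 4, 5, 9}:
g(0) = mex{} = 0
g(1) = mex{} = 0
g(2) = mex{} = 0
g(3) = mex{0} = 1
g(4) = mex{0} = 1
g(5) = mex{0} = 1
g(6) = mex{0,1} = 2
g(7) = mex{0,1} = 2
g(8) = mex{1} = 0
g(9) = mex{0,1,2} = 3
g(10) = mex{0,1,2} = 3
g(11) = mex{0,2} = 1
g(12) = mex{0,1,2,3} = 4
So g(12) = 4.

4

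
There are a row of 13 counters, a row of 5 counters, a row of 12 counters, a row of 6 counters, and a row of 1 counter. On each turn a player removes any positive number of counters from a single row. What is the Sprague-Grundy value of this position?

3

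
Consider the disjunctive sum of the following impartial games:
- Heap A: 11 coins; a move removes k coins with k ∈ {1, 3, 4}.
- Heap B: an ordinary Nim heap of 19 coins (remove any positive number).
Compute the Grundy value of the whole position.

17

Build the Grundy sequence for heap A with g(k) = mex{g(k−s) : s ∈ {1, 3, 4}, s ≤ k}:
k:     0  1  2  3  4  5  6  7  8  9 10 11
g(k):  0  1  0  1  2  3  2  0  1  0  1  2
So g(11) = 2.
Heap B is a plain Nim heap of size 19, so its Grundy value is 19.
By the Sprague-Grundy theorem, the Grundy value of a sum of independent games is the XOR of the component values.
Combined value = 2 ⊕ 19 = 17.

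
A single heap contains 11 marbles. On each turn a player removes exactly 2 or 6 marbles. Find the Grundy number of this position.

1

Compute g(0), g(1), … for moves {2, 6}:
g(0) = mex{} = 0
g(1) = mex{} = 0
g(2) = mex{0} = 1
g(3) = mex{0} = 1
g(4) = mex{1} = 0
g(5) = mex{1} = 0
g(6) = mex{0} = 1
g(7) = mex{0} = 1
g(8) = mex{1} = 0
g(9) = mex{1} = 0
g(10) = mex{0} = 1
g(11) = mex{0} = 1
So g(11) = 1.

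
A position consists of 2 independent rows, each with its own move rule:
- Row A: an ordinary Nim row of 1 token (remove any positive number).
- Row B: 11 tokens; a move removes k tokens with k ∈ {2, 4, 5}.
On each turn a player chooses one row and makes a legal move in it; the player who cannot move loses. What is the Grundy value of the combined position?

3

Row A is a plain Nim row of size 1, so its Grundy value is 1.
For row B, compute g(0), g(1), … with moves {2, 4, 5}:
k:     0  1  2  3  4  5  6  7  8  9 10 11
g(k):  0  0  1  1  2  2  3  0  0  1  1  2
So g(11) = 2.
By the Sprague-Grundy theorem, the Grundy value of a sum of independent games is the XOR of the component values.
Combined value = 1 ⊕ 2 = 3.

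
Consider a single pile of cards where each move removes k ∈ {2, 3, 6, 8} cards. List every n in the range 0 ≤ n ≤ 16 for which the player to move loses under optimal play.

0, 1, 5, 10, 14, 15

Grundy values for subtraction set {2, 3, 6, 8}:
k:     0  1  2  3  4  5  6  7  8  9 10 11 12 13 14 15 16
g(k):  0  0  1  1  2  0  3  1  2  2  0  3  1  2  0  0  1
The P-positions (g = 0) in 0..16 are 0, 1, 5, 10, 14, 15.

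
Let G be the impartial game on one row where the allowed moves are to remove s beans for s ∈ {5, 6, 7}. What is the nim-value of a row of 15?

Build the Grundy sequence with g(k) = mex{g(k−s) : s ∈ {5, 6, 7}, s ≤ k}:
k:     0  1  2  3  4  5  6  7  8  9 10 11 12 13 14 15
g(k):  0  0  0  0  0  1  1  1  1  1  2  2  0  0  0  0
So g(15) = 0.

0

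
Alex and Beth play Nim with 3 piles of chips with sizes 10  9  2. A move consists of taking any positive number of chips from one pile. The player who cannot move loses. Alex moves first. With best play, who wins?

Bitwise XOR of the heap sizes:
  1010  (10)
  1001  (9)
  0010  (2)
  ----
  0001  (1)
The nim-sum is 1 ≠ 0, so this is an N-position: the player to move can win; Alex has a winning move.

Alex wins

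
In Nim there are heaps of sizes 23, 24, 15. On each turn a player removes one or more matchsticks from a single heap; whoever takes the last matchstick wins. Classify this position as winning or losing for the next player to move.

Losing position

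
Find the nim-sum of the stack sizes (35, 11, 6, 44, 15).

Nim-sum: 35 ^ 11 ^ 6 ^ 44 ^ 15 = 13.

13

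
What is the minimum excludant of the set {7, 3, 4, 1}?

0

0 is not in the set, so the mex is 0.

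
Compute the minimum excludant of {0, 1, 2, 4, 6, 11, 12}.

3

The values 0, 1, 2 are all present; 3 is the first non-negative integer missing from the set.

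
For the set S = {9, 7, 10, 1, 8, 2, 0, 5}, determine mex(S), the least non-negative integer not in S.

The values 0, 1, 2 are all present; 3 is the first non-negative integer missing from the set.

3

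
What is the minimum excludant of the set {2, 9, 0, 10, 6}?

1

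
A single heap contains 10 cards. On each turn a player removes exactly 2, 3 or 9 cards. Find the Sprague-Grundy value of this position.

2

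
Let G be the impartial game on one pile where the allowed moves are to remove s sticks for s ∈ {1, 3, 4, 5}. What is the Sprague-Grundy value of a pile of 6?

2

Grundy values for subtraction set {1, 3, 4, 5}:
k:     0  1  2  3  4  5  6
g(k):  0  1  0  1  2  3  2
So g(6) = 2.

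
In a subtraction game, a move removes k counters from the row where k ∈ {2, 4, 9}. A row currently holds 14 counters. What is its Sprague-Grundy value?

1

Compute g(0), g(1), … for moves {2, 4, 9}:
k:     0  1  2  3  4  5  6  7  8  9 10 11 12 13 14
g(k):  0  0  1  1  2  2  0  0  1  1  2  2  0  0  1
So g(14) = 1.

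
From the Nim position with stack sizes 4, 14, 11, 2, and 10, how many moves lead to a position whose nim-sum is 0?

3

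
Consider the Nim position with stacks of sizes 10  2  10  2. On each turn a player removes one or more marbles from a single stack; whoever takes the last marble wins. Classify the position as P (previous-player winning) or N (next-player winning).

P-position

Nim-sum: 10 XOR 2 XOR 10 XOR 2 = 0.
The nim-sum is 0, so this is a P-position: the player to move is in a losing position under optimal play.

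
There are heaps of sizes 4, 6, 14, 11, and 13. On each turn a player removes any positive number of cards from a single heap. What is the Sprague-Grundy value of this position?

Compute the nim-sum pairwise:
4 XOR 6 = 2
2 XOR 14 = 12
12 XOR 11 = 7
7 XOR 13 = 10

10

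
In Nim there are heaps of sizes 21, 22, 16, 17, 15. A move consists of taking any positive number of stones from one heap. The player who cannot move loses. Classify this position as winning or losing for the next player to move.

Winning position

Write each in binary and XOR column by column:
  10101  (21)
  10110  (22)
  10000  (16)
  10001  (17)
  01111  (15)
  -----
  01101  (13)
The nim-sum is 13 ≠ 0, so this is an N-position: the player to move can win.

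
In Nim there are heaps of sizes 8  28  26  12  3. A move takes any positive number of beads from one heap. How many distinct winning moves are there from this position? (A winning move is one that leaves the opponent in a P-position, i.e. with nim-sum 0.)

1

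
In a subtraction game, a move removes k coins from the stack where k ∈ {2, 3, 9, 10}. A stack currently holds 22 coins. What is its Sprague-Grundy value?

Grundy values for subtraction set {2, 3, 9, 10}:
k:     0  1  2  3  4  5  6  7  8  9 10 11 12 13 14 15 16 17 18 19 20 21 22
g(k):  0  0  1  1  2  0  0  1  1  2  2  3  0  0  1  1  2  0  0  1  1  2  2
So g(22) = 2.

2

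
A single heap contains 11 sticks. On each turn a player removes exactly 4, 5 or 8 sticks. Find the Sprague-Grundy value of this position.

2

Compute g(0), g(1), … for moves {4, 5, 8}:
k:     0  1  2  3  4  5  6  7  8  9 10 11
g(k):  0  0  0  0  1  1  1  1  2  2  2  2
So g(11) = 2.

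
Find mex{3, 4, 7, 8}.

0

0 is not in the set, so the mex is 0.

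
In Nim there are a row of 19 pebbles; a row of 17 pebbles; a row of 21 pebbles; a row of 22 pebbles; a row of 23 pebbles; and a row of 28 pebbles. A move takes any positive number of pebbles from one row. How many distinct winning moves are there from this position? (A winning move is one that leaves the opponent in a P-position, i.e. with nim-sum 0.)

Nim-sum: 19 ⊕ 17 ⊕ 21 ⊕ 22 ⊕ 23 ⊕ 28 = 10.
The overall nim-sum is X = 10. A row of size p has a winning move iff p XOR X < p (reduce it to p XOR X).
  19: 19 XOR 10 = 25 ≥ 19 — no move.
  17: 17 XOR 10 = 27 ≥ 17 — no move.
  21: 21 XOR 10 = 31 ≥ 21 — no move.
  22: 22 XOR 10 = 28 ≥ 22 — no move.
  23: 23 XOR 10 = 29 ≥ 23 — no move.
  28: 28 XOR 10 = 22 < 28 — winning move (to 22).
That gives 1 winning move.

1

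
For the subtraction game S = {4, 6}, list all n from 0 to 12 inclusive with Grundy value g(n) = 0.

Grundy values for subtraction set {4, 6}:
k:     0  1  2  3  4  5  6  7  8  9 10 11 12
g(k):  0  0  0  0  1  1  1  1  2  2  0  0  0
The P-positions (g = 0) in 0..12 are 0, 1, 2, 3, 10, 11, 12.

0, 1, 2, 3, 10, 11, 12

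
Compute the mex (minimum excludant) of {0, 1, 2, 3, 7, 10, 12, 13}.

4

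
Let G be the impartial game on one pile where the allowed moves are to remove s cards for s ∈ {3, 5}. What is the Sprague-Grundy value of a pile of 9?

0

Build the Grundy sequence with g(k) = mex{g(k−s) : s ∈ {3, 5}, s ≤ k}:
g(0) = mex{} = 0
g(1) = mex{} = 0
g(2) = mex{} = 0
g(3) = mex{0} = 1
g(4) = mex{0} = 1
g(5) = mex{0} = 1
g(6) = mex{0,1} = 2
g(7) = mex{0,1} = 2
g(8) = mex{1} = 0
g(9) = mex{1,2} = 0
So g(9) = 0.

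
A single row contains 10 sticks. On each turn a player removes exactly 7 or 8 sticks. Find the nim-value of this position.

1

Build the Grundy sequence with g(k) = mex{g(k−s) : s ∈ {7, 8}, s ≤ k}:
g(0) = mex{} = 0
g(1) = mex{} = 0
g(2) = mex{} = 0
g(3) = mex{} = 0
g(4) = mex{} = 0
g(5) = mex{} = 0
g(6) = mex{} = 0
g(7) = mex{0} = 1
g(8) = mex{0} = 1
g(9) = mex{0} = 1
g(10) = mex{0} = 1
So g(10) = 1.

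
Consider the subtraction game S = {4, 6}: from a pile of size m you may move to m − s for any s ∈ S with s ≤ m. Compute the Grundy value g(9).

2

Compute g(0), g(1), … for moves {4, 6}:
k:     0  1  2  3  4  5  6  7  8  9
g(k):  0  0  0  0  1  1  1  1  2  2
So g(9) = 2.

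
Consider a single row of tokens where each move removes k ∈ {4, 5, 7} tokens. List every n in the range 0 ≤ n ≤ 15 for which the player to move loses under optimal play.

0, 1, 2, 3, 11, 12, 13, 14

Compute g(0), g(1), … for moves {4, 5, 7}:
k:     0  1  2  3  4  5  6  7  8  9 10 11 12 13 14 15
g(k):  0  0  0  0  1  1  1  1  2  2  2  0  0  0  0  1
The P-positions (g = 0) in 0..15 are 0, 1, 2, 3, 11, 12, 13, 14.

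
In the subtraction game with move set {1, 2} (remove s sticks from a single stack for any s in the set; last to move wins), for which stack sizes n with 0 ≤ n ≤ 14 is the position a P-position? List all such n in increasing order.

0, 3, 6, 9, 12

Grundy values for subtraction set {1, 2}:
g(0) = mex{} = 0
g(1) = mex{0} = 1
g(2) = mex{0,1} = 2
g(3) = mex{1,2} = 0
g(4) = mex{0,2} = 1
g(5) = mex{0,1} = 2
g(6) = mex{1,2} = 0
g(7) = mex{0,2} = 1
g(8) = mex{0,1} = 2
g(9) = mex{1,2} = 0
g(10) = mex{0,2} = 1
g(11) = mex{0,1} = 2
g(12) = mex{1,2} = 0
g(13) = mex{0,2} = 1
g(14) = mex{0,1} = 2
The P-positions (g = 0) in 0..14 are 0, 3, 6, 9, 12.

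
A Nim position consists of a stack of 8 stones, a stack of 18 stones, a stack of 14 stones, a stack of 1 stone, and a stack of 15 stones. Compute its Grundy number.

Write each in binary and XOR column by column:
  01000  (8)
  10010  (18)
  01110  (14)
  00001  (1)
  01111  (15)
  -----
  11010  (26)

26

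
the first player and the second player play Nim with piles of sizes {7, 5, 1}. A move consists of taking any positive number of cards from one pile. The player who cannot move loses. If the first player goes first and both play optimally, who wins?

the first player wins

Nim-sum: 7 ^ 5 ^ 1 = 3.
The nim-sum is 3 ≠ 0, so this is an N-position: the player to move can win; the first player has a winning move.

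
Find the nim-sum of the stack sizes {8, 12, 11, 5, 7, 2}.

Bitwise XOR of the heap sizes:
  1000  (8)
  1100  (12)
  1011  (11)
  0101  (5)
  0111  (7)
  0010  (2)
  ----
  1111  (15)

15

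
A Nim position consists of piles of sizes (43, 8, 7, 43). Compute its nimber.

Bitwise XOR of the heap sizes:
  101011  (43)
  001000  (8)
  000111  (7)
  101011  (43)
  ------
  001111  (15)

15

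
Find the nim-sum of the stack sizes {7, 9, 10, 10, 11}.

Write each in binary and XOR column by column:
  0111  (7)
  1001  (9)
  1010  (10)
  1010  (10)
  1011  (11)
  ----
  0101  (5)

5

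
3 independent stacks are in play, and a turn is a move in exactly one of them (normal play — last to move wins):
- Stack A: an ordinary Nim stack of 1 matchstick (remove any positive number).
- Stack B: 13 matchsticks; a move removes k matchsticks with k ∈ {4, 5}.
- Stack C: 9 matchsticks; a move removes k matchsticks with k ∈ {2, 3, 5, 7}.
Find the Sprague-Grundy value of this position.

Stack A is a plain Nim stack of size 1, so its Grundy value is 1.
Build the Grundy sequence for stack B with g(k) = mex{g(k−s) : s ∈ {4, 5}, s ≤ k}:
g(0) = mex{} = 0
g(1) = mex{} = 0
g(2) = mex{} = 0
g(3) = mex{} = 0
g(4) = mex{0} = 1
g(5) = mex{0} = 1
g(6) = mex{0} = 1
g(7) = mex{0} = 1
g(8) = mex{0,1} = 2
g(9) = mex{1} = 0
g(10) = mex{1} = 0
g(11) = mex{1} = 0
g(12) = mex{1,2} = 0
g(13) = mex{0,2} = 1
So g(13) = 1.
Grundy values for stack C (subtraction set {2, 3, 5, 7}):
g(0) = mex{} = 0
g(1) = mex{} = 0
g(2) = mex{0} = 1
g(3) = mex{0} = 1
g(4) = mex{0,1} = 2
g(5) = mex{0,1} = 2
g(6) = mex{0,1,2} = 3
g(7) = mex{0,1,2} = 3
g(8) = mex{0,1,2,3} = 4
g(9) = mex{1,2,3} = 0
So g(9) = 0.
By the Sprague-Grundy theorem, the Grundy value of a sum of independent games is the XOR of the component values.
Combined value = 1 ⊕ 1 ⊕ 0 = 0.

0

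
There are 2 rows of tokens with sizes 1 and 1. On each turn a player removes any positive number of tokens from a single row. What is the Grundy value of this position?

Nim-sum: 1 ⊕ 1 = 0.

0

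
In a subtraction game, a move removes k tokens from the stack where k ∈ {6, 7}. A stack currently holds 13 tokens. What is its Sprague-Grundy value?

Grundy values for subtraction set {6, 7}:
k:     0  1  2  3  4  5  6  7  8  9 10 11 12 13
g(k):  0  0  0  0  0  0  1  1  1  1  1  1  2  0
So g(13) = 0.

0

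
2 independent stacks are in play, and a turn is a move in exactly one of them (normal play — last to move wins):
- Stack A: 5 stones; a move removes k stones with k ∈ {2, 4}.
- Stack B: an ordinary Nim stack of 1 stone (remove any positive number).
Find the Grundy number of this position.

3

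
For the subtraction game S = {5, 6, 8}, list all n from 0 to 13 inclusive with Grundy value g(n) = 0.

0, 1, 2, 3, 4, 13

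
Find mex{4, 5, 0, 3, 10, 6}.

1

0 is in the set but 1 is not, so the mex is 1.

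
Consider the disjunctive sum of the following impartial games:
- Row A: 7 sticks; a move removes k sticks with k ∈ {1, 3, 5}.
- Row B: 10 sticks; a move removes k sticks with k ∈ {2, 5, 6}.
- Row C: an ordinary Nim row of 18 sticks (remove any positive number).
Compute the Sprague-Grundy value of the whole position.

18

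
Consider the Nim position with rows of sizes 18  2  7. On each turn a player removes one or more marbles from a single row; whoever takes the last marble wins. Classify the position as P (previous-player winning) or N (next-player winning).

Compute the nim-sum pairwise:
18 ⊕ 2 = 16
16 ⊕ 7 = 23
The nim-sum is 23 ≠ 0, so this is an N-position: the player to move can win.

N-position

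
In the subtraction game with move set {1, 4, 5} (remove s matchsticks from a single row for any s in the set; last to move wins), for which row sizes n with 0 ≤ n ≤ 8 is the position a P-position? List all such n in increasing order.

0, 2, 8

Grundy values for subtraction set {1, 4, 5}:
g(0) = mex{} = 0
g(1) = mex{0} = 1
g(2) = mex{1} = 0
g(3) = mex{0} = 1
g(4) = mex{0,1} = 2
g(5) = mex{0,1,2} = 3
g(6) = mex{0,1,3} = 2
g(7) = mex{0,1,2} = 3
g(8) = mex{1,2,3} = 0
The P-positions (g = 0) in 0..8 are 0, 2, 8.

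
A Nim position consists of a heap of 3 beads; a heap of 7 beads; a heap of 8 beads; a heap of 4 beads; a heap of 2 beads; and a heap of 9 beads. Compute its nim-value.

Compute the nim-sum pairwise:
3 ^ 7 = 4
4 ^ 8 = 12
12 ^ 4 = 8
8 ^ 2 = 10
10 ^ 9 = 3

3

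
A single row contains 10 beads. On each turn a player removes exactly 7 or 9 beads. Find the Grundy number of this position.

1

Compute g(0), g(1), … for moves {7, 9}:
g(0) = mex{} = 0
g(1) = mex{} = 0
g(2) = mex{} = 0
g(3) = mex{} = 0
g(4) = mex{} = 0
g(5) = mex{} = 0
g(6) = mex{} = 0
g(7) = mex{0} = 1
g(8) = mex{0} = 1
g(9) = mex{0} = 1
g(10) = mex{0} = 1
So g(10) = 1.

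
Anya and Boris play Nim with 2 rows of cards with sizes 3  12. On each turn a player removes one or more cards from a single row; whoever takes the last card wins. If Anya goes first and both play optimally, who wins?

Anya wins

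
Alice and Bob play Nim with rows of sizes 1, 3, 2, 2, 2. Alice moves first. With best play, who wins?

Nim-sum: 1 ^ 3 ^ 2 ^ 2 ^ 2 = 0.
The nim-sum is 0, so this is a P-position: the player to move is in a losing position under optimal play; Alice is about to move from it and so loses — Bob wins.

Bob wins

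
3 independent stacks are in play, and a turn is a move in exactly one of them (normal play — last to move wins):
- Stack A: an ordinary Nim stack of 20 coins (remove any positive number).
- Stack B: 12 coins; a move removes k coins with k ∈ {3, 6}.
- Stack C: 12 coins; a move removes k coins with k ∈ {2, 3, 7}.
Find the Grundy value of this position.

20

Stack A is a plain Nim stack of size 20, so its Grundy value is 20.
For stack B, compute g(0), g(1), … with moves {3, 6}:
k:     0  1  2  3  4  5  6  7  8  9 10 11 12
g(k):  0  0  0  1  1  1  2  2  2  0  0  0  1
So g(12) = 1.
For stack C, compute g(0), g(1), … with moves {2, 3, 7}:
g(0) = mex{} = 0
g(1) = mex{} = 0
g(2) = mex{0} = 1
g(3) = mex{0} = 1
g(4) = mex{0,1} = 2
g(5) = mex{1} = 0
g(6) = mex{1,2} = 0
g(7) = mex{0,2} = 1
g(8) = mex{0} = 1
g(9) = mex{0,1} = 2
g(10) = mex{1} = 0
g(11) = mex{1,2} = 0
g(12) = mex{0,2} = 1
So g(12) = 1.
By the Sprague-Grundy theorem, the Grundy value of a sum of independent games is the XOR of the component values.
Combined value = 20 ⊕ 1 ⊕ 1 = 20.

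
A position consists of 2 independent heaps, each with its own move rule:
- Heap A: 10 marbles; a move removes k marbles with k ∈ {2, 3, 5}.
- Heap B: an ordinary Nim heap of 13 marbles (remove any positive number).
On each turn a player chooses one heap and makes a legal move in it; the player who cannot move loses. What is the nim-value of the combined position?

12

For heap A, compute g(0), g(1), … with moves {2, 3, 5}:
g(0) = mex{} = 0
g(1) = mex{} = 0
g(2) = mex{0} = 1
g(3) = mex{0} = 1
g(4) = mex{0,1} = 2
g(5) = mex{0,1} = 2
g(6) = mex{0,1,2} = 3
g(7) = mex{1,2} = 0
g(8) = mex{1,2,3} = 0
g(9) = mex{0,2,3} = 1
g(10) = mex{0,2} = 1
So g(10) = 1.
Heap B is a plain Nim heap of size 13, so its Grundy value is 13.
The value of a disjunctive sum is the nim-sum of the parts.
Combined value = 1 ⊕ 13 = 12.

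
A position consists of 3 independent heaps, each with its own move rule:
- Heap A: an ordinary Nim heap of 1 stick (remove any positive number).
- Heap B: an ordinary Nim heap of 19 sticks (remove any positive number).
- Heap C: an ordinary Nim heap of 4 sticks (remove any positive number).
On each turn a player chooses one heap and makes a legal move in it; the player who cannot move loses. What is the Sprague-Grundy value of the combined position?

Heap A is a plain Nim heap of size 1, so its Grundy value is 1.
Heap B is a plain Nim heap of size 19, so its Grundy value is 19.
Heap C is a plain Nim heap of size 4, so its Grundy value is 4.
The value of a disjunctive sum is the nim-sum of the parts.
Combined value = 1 XOR 19 XOR 4 = 22.

22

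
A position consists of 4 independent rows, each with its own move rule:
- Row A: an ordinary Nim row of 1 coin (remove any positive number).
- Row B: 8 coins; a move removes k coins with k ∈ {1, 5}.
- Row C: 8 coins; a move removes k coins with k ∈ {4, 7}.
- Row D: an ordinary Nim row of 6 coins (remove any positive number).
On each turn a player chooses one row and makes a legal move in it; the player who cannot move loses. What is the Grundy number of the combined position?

5

Row A is a plain Nim row of size 1, so its Grundy value is 1.
For row B, compute g(0), g(1), … with moves {1, 5}:
k:     0  1  2  3  4  5  6  7  8
g(k):  0  1  0  1  0  1  0  1  0
So g(8) = 0.
Build the Grundy sequence for row C with g(k) = mex{g(k−s) : s ∈ {4, 7}, s ≤ k}:
k:     0  1  2  3  4  5  6  7  8
g(k):  0  0  0  0  1  1  1  1  2
So g(8) = 2.
Row D is a plain Nim row of size 6, so its Grundy value is 6.
By the Sprague-Grundy theorem, the Grundy value of a sum of independent games is the XOR of the component values.
Combined value = 1 ⊕ 0 ⊕ 2 ⊕ 6 = 5.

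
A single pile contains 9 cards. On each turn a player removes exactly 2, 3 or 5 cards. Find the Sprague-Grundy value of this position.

1

Grundy values for subtraction set {2, 3, 5}:
g(0) = mex{} = 0
g(1) = mex{} = 0
g(2) = mex{0} = 1
g(3) = mex{0} = 1
g(4) = mex{0,1} = 2
g(5) = mex{0,1} = 2
g(6) = mex{0,1,2} = 3
g(7) = mex{1,2} = 0
g(8) = mex{1,2,3} = 0
g(9) = mex{0,2,3} = 1
So g(9) = 1.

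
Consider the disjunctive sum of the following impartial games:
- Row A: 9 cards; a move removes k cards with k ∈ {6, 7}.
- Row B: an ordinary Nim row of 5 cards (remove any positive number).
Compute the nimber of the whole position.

For row A, compute g(0), g(1), … with moves {6, 7}:
g(0) = mex{} = 0
g(1) = mex{} = 0
g(2) = mex{} = 0
g(3) = mex{} = 0
g(4) = mex{} = 0
g(5) = mex{} = 0
g(6) = mex{0} = 1
g(7) = mex{0} = 1
g(8) = mex{0} = 1
g(9) = mex{0} = 1
So g(9) = 1.
Row B is a plain Nim row of size 5, so its Grundy value is 5.
By the Sprague-Grundy theorem, the Grundy value of a sum of independent games is the XOR of the component values.
Combined value = 1 ⊕ 5 = 4.

4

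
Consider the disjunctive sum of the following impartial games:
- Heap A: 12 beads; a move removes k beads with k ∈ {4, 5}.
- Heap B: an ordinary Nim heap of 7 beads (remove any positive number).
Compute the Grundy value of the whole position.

7

Grundy values for heap A (subtraction set {4, 5}):
g(0) = mex{} = 0
g(1) = mex{} = 0
g(2) = mex{} = 0
g(3) = mex{} = 0
g(4) = mex{0} = 1
g(5) = mex{0} = 1
g(6) = mex{0} = 1
g(7) = mex{0} = 1
g(8) = mex{0,1} = 2
g(9) = mex{1} = 0
g(10) = mex{1} = 0
g(11) = mex{1} = 0
g(12) = mex{1,2} = 0
So g(12) = 0.
Heap B is a plain Nim heap of size 7, so its Grundy value is 7.
By the Sprague-Grundy theorem, the Grundy value of a sum of independent games is the XOR of the component values.
Combined value = 0 XOR 7 = 7.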